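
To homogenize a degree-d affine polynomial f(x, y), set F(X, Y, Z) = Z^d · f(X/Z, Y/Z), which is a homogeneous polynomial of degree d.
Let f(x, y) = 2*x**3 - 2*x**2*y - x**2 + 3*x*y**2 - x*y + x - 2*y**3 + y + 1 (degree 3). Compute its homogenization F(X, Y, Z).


F(X, Y, Z) = 2*X**3 - 2*X**2*Y - X**2*Z + 3*X*Y**2 - X*Y*Z + X*Z**2 - 2*Y**3 + Y*Z**2 + Z**3

deg(f) = 3.
Substitute x = X/Z, y = Y/Z into f, then multiply by Z^3.
  monomial 2·x^3·y^0 ↦ 2·X^3·Y^0·Z^0.
  monomial -2·x^2·y^1 ↦ -2·X^2·Y^1·Z^0.
  monomial -1·x^2·y^0 ↦ -1·X^2·Y^0·Z^1.
  monomial 3·x^1·y^2 ↦ 3·X^1·Y^2·Z^0.
  monomial -1·x^1·y^1 ↦ -1·X^1·Y^1·Z^1.
  monomial 1·x^1·y^0 ↦ 1·X^1·Y^0·Z^2.
  monomial -2·x^0·y^3 ↦ -2·X^0·Y^3·Z^0.
  monomial 1·x^0·y^1 ↦ 1·X^0·Y^1·Z^2.
  monomial 1·x^0·y^0 ↦ 1·X^0·Y^0·Z^3.
Collecting: F(X, Y, Z) = 2*X**3 - 2*X**2*Y - X**2*Z + 3*X*Y**2 - X*Y*Z + X*Z**2 - 2*Y**3 + Y*Z**2 + Z**3.


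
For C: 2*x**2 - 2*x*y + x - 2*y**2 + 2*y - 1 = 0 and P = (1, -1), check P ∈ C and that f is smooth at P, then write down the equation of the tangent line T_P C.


Tangent line at P: 7*x + 4*y - 3 = 0.

Step 1: f(1, -1) = 0, so P lies on C.
Step 2: partial derivatives
  f_x(x, y) = 4*x - 2*y + 1, f_y(x, y) = -2*x - 4*y + 2.
  f_x(P) = 7, f_y(P) = 4 (gradient nonzero, so P is smooth).
Step 3: tangent line at P: 7·(x − 1) + 4·(y − -1) = 0.
Expanding: 7*x + 4*y - 3 = 0.


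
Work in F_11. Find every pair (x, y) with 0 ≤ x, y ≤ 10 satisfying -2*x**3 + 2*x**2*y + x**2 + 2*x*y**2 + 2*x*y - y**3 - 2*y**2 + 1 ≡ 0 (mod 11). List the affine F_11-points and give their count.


Affine F_11-points: {(0, 3), (0, 7), (0, 10), (1, 0), (1, 2), (1, 9), (2, 0), (3, 0), (4, 1), (5, 10), (6, 6), (7, 5)}; count = 12.

For each of the 121 pairs (x, y) ∈ F_11², evaluate f(x, y) mod 11. Record the zeros.
  x = 0: [0↦1, 1↦9, 2↦7, 3↦0, 4↦4, 5↦2, 6↦10, 7↦0, 8↦10, 9↦1, 10↦0]  zeros at y ∈ {3, 7, 10}
  x = 1: [0↦0, 1↦3, 2↦0, 3↦7, 4↦7, 5↦5, 6↦6, 7↦4, 8↦4, 9↦0, 10↦8]  zeros at y ∈ {0, 2, 9}
  x = 2: [0↦0, 1↦2, 2↦2, 3↦5, 4↦5, 5↦7, 6↦5, 7↦4, 8↦9, 9↦3, 10↦2]  zeros at y ∈ {0}
  x = 3: [0↦0, 1↦5, 2↦1, 3↦4, 4↦8, 5↦7, 6↦6, 7↦10, 8↦2, 9↦9, 10↦3]  zeros at y ∈ {0}
  x = 4: [0↦10, 1↦0, 2↦7, 3↦3, 4↦4, 5↦4, 6↦8, 7↦10, 8↦4, 9↦6, 10↦10]  zeros at y ∈ {1}
  x = 5: [0↦7, 1↦8, 2↦8, 3↦1, 4↦3, 5↦8, 6↦10, 7↦3, 8↦3, 9↦4, 10↦0]  zeros at y ∈ {10}
  x = 6: [0↦1, 1↦6, 2↦3, 3↦8, 4↦4, 5↦7, 6↦0, 7↦10, 8↦9, 9↦2, 10↦5]  zeros at y ∈ {6}
  x = 7: [0↦2, 1↦4, 2↦2, 3↦1, 4↦6, 5↦0, 6↦10, 7↦8, 8↦10, 9↦10, 10↦2]  zeros at y ∈ {5}
  x = 8: [0↦9, 1↦1, 2↦4, 3↦1, 4↦8, 5↦8, 6↦6, 7↦7, 8↦5, 9↦5, 10↦1]  zeros at y ∈ ∅
  x = 9: [0↦10, 1↦7, 2↦8, 3↦7, 4↦9, 5↦8, 6↦9, 7↦6, 8↦4, 9↦8, 10↦1]  zeros at y ∈ ∅
  x = 10: [0↦4, 1↦10, 2↦2, 3↦7, 4↦8, 5↦10, 6↦7, 7↦4, 8↦6, 9↦7, 10↦1]  zeros at y ∈ ∅
Collecting zeros: affine points = {(0, 3), (0, 7), (0, 10), (1, 0), (1, 2), (1, 9), (2, 0), (3, 0), (4, 1), (5, 10), (6, 6), (7, 5)}.
Total count |C(F_11)_aff| = 12.


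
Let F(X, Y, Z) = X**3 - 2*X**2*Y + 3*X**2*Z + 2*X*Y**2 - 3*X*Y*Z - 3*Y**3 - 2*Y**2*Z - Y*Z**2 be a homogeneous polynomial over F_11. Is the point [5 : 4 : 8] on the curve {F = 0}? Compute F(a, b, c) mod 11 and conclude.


F(5,4,8) ≡ 7 (mod 11); P is NOT on the curve.

Evaluate F(5, 4, 8) term-by-term (mod 11).
  X**3 ↦ 1·125·1·1 = 125
  -2*X**2*Y ↦ -2·25·4·1 = -200
  3*X**2*Z ↦ 3·25·1·8 = 600
  2*X*Y**2 ↦ 2·5·16·1 = 160
  -3*X*Y*Z ↦ -3·5·4·8 = -480
  -3*Y**3 ↦ -3·1·64·1 = -192
  -2*Y**2*Z ↦ -2·1·16·8 = -256
  -Y*Z**2 ↦ -1·1·4·64 = -256
Sum: F(5, 4, 8) = (125) + (-200) + (600) + (160) + (-480) + (-192) + (-256) + (-256) = -499.
Reducing mod 11: -499 ≡ 7 (mod 11).
Since F(a, b, c) ≡ 7 ≠ 0 (mod 11), P does NOT lie on the curve.


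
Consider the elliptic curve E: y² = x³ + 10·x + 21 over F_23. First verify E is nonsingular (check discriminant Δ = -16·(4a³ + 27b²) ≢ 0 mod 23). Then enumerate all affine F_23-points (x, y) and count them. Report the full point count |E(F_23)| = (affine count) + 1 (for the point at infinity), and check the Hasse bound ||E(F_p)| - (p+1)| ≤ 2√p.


Affine points = {(1, 3), (1, 20), (2, 7), (2, 16), (3, 3), (3, 20), (5, 9), (5, 14), (9, 9), (9, 14), (11, 6), (11, 17), (12, 11), (12, 12), (13, 5), (13, 18), (15, 2), (15, 21), (19, 3), (19, 20), (21, 4), (21, 19)}; affine count = 22; |E(F_23)| = 23.

Discriminant check: Δ ∝ 4a³ + 27b² = 4·10³ + 27·21² = 4·1000 + 27·441 ≡ 14 (mod 23). Nonzero ⇒ E is nonsingular.
For each x ∈ F_23, compute rhs = x³ + 10·x + 21 mod 23, then count y ∈ F_23 with y² ≡ rhs.
  x = 0: rhs = 21, matching y values: none (0 points).
  x = 1: rhs = 9, matching y values: 3, 20 (2 points).
  x = 2: rhs = 3, matching y values: 7, 16 (2 points).
  x = 3: rhs = 9, matching y values: 3, 20 (2 points).
  x = 4: rhs = 10, matching y values: none (0 points).
  x = 5: rhs = 12, matching y values: 9, 14 (2 points).
  x = 6: rhs = 21, matching y values: none (0 points).
  x = 7: rhs = 20, matching y values: none (0 points).
  x = 8: rhs = 15, matching y values: none (0 points).
  x = 9: rhs = 12, matching y values: 9, 14 (2 points).
  x = 10: rhs = 17, matching y values: none (0 points).
  x = 11: rhs = 13, matching y values: 6, 17 (2 points).
  x = 12: rhs = 6, matching y values: 11, 12 (2 points).
  x = 13: rhs = 2, matching y values: 5, 18 (2 points).
  x = 14: rhs = 7, matching y values: none (0 points).
  x = 15: rhs = 4, matching y values: 2, 21 (2 points).
  x = 16: rhs = 22, matching y values: none (0 points).
  x = 17: rhs = 21, matching y values: none (0 points).
  x = 18: rhs = 7, matching y values: none (0 points).
  x = 19: rhs = 9, matching y values: 3, 20 (2 points).
  x = 20: rhs = 10, matching y values: none (0 points).
  x = 21: rhs = 16, matching y values: 4, 19 (2 points).
  x = 22: rhs = 10, matching y values: none (0 points).
Total affine count: 22.
Full point count |E(F_23)| = 22 + 1 = 23.
Hasse bound: |23 − (23+1)| = |-1| = 1 ≤ 2√23 ≈ 9.5917 ✓.


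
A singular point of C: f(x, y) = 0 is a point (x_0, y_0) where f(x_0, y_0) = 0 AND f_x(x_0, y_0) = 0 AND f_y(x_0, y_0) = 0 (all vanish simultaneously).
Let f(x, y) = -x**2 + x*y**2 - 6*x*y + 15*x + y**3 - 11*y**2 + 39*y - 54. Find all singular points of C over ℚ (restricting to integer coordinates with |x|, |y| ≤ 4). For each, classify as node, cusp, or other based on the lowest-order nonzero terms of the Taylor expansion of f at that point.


Singular points: {(3, 3)}; classification: node.

Compute partial derivatives:
  f_x = -2*x + y**2 - 6*y + 15.
  f_y = 2*x*y - 6*x + 3*y**2 - 22*y + 39.
Scan x_0 ∈ {−4, ..., 4}. For each x_0, f_y(x_0, y) is a polynomial in y; find its integer roots y ∈ {−4, ..., 4}, then test f_x and f at those candidates.
  x = -4: f_y(-4, y) = 3*y**2 - 30*y + 63; vanishes at y ∈ {3}. (-4, 3): f_x = 14 ≠ 0.
  x = -3: f_y(-3, y) = 3*y**2 - 28*y + 57; vanishes at y ∈ {3}. (-3, 3): f_x = 12 ≠ 0.
  x = -2: f_y(-2, y) = 3*y**2 - 26*y + 51; vanishes at y ∈ {3}. (-2, 3): f_x = 10 ≠ 0.
  x = -1: f_y(-1, y) = 3*y**2 - 24*y + 45; vanishes at y ∈ {3}. (-1, 3): f_x = 8 ≠ 0.
  x = 0: f_y(0, y) = 3*y**2 - 22*y + 39; vanishes at y ∈ {3}. (0, 3): f_x = 6 ≠ 0.
  x = 1: f_y(1, y) = 3*y**2 - 20*y + 33; vanishes at y ∈ {3}. (1, 3): f_x = 4 ≠ 0.
  x = 2: f_y(2, y) = 3*y**2 - 18*y + 27; vanishes at y ∈ {3}. (2, 3): f_x = 2 ≠ 0.
  x = 3: f_y(3, y) = 3*y**2 - 16*y + 21; vanishes at y ∈ {3}. (3, 3): f_x = 0, f = 0 — SINGULAR.
  x = 4: f_y(4, y) = 3*y**2 - 14*y + 15; vanishes at y ∈ {3}. (4, 3): f_x = -2 ≠ 0.
Only singular point on the grid: (3, 3).
Classify: substitute x = 3 + u, y = 3 + v and expand: f = -u**2 + u*v**2 + v**3 + v**2.
No constant or linear terms (consistent with a singular point). Quadratic part: -u**2 + v**2. Cubic part: u*v**2 + v**3.
The quadratic part v**2 - u**2 = (v − u)(v + u) splits into two distinct linear factors, so there are two distinct tangent lines y − 3 = ±(x − 3) — this is a node (ordinary double point).
Classification: node.


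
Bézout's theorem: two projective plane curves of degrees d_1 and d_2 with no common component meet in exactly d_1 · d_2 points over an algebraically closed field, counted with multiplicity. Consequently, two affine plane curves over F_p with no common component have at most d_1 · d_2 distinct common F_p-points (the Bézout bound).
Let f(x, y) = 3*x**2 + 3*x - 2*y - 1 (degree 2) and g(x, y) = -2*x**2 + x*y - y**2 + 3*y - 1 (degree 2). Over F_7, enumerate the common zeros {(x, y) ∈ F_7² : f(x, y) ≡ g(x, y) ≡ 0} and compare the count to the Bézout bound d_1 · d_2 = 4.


Common zeros: ∅; count = 0; Bézout bound = 4.

deg(f) = 2, deg(g) = 2, so Bézout bound = 4.
Scan x ∈ F_7. For each x, list the y ∈ F_7 with f(x, y) ≡ 0 and those with g(x, y) ≡ 0 (mod 7); the common zeros in that column are the intersection.
  x = 0: f ≡ 0 at y ∈ {3}; g ≡ 0 at y ∈ ∅; common: ∅.
  x = 1: f ≡ 0 at y ∈ {6}; g ≡ 0 at y ∈ {1, 3}; common: ∅.
  x = 2: f ≡ 0 at y ∈ {5}; g ≡ 0 at y ∈ ∅; common: ∅.
  x = 3: f ≡ 0 at y ∈ {0}; g ≡ 0 at y ∈ {1, 5}; common: ∅.
  x = 4: f ≡ 0 at y ∈ {5}; g ≡ 0 at y ∈ {3, 4}; common: ∅.
  x = 5: f ≡ 0 at y ∈ {6}; g ≡ 0 at y ∈ {4}; common: ∅.
  x = 6: f ≡ 0 at y ∈ {3}; g ≡ 0 at y ∈ ∅; common: ∅.
Collecting: common zeros = ∅, so the count is 0.
Comparison with the Bézout bound: 0 ≤ 4 = deg(f)·deg(g), as expected for curves with no common component (the affine F_7-count falls short of the bound because intersections may lie at infinity, over extension fields, or carry multiplicity).


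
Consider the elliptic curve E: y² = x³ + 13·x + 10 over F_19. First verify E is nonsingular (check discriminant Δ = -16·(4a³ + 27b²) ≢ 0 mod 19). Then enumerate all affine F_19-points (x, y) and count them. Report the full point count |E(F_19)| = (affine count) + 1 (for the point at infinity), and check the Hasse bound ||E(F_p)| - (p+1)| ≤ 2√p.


Affine points = {(1, 9), (1, 10), (2, 5), (2, 14), (3, 0), (6, 0), (7, 8), (7, 11), (9, 1), (9, 18), (10, 0), (13, 1), (13, 18), (16, 1), (16, 18)}; affine count = 15; |E(F_19)| = 16.

Discriminant check: Δ ∝ 4a³ + 27b² = 4·13³ + 27·10² = 4·2197 + 27·100 ≡ 12 (mod 19). Nonzero ⇒ E is nonsingular.
For each x ∈ F_19, compute rhs = x³ + 13·x + 10 mod 19, then count y ∈ F_19 with y² ≡ rhs.
  x = 0: rhs = 10, matching y values: none (0 points).
  x = 1: rhs = 5, matching y values: 9, 10 (2 points).
  x = 2: rhs = 6, matching y values: 5, 14 (2 points).
  x = 3: rhs = 0, matching y values: 0 (1 points).
  x = 4: rhs = 12, matching y values: none (0 points).
  x = 5: rhs = 10, matching y values: none (0 points).
  x = 6: rhs = 0, matching y values: 0 (1 points).
  x = 7: rhs = 7, matching y values: 8, 11 (2 points).
  x = 8: rhs = 18, matching y values: none (0 points).
  x = 9: rhs = 1, matching y values: 1, 18 (2 points).
  x = 10: rhs = 0, matching y values: 0 (1 points).
  x = 11: rhs = 2, matching y values: none (0 points).
  x = 12: rhs = 13, matching y values: none (0 points).
  x = 13: rhs = 1, matching y values: 1, 18 (2 points).
  x = 14: rhs = 10, matching y values: none (0 points).
  x = 15: rhs = 8, matching y values: none (0 points).
  x = 16: rhs = 1, matching y values: 1, 18 (2 points).
  x = 17: rhs = 14, matching y values: none (0 points).
  x = 18: rhs = 15, matching y values: none (0 points).
Total affine count: 15.
Full point count |E(F_19)| = 15 + 1 = 16.
Hasse bound: |16 − (19+1)| = |-4| = 4 ≤ 2√19 ≈ 8.7178 ✓.


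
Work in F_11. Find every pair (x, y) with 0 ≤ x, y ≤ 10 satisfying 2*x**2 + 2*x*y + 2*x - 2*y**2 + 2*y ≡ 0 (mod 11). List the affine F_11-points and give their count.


Affine F_11-points: {(0, 0), (0, 1), (1, 6), (1, 7), (2, 7), (3, 6), (3, 9), (9, 1), (9, 9), (10, 0)}; count = 10.

For each of the 121 pairs (x, y) ∈ F_11², evaluate f(x, y) mod 11. Record the zeros.
  x = 0: [0↦0, 1↦0, 2↦7, 3↦10, 4↦9, 5↦4, 6↦6, 7↦4, 8↦9, 9↦10, 10↦7]  zeros at y ∈ {0, 1}
  x = 1: [0↦4, 1↦6, 2↦4, 3↦9, 4↦10, 5↦7, 6↦0, 7↦0, 8↦7, 9↦10, 10↦9]  zeros at y ∈ {6, 7}
  x = 2: [0↦1, 1↦5, 2↦5, 3↦1, 4↦4, 5↦3, 6↦9, 7↦0, 8↦9, 9↦3, 10↦4]  zeros at y ∈ {7}
  x = 3: [0↦2, 1↦8, 2↦10, 3↦8, 4↦2, 5↦3, 6↦0, 7↦4, 8↦4, 9↦0, 10↦3]  zeros at y ∈ {6, 9}
  x = 4: [0↦7, 1↦4, 2↦8, 3↦8, 4↦4, 5↦7, 6↦6, 7↦1, 8↦3, 9↦1, 10↦6]  zeros at y ∈ ∅
  x = 5: [0↦5, 1↦4, 2↦10, 3↦1, 4↦10, 5↦4, 6↦5, 7↦2, 8↦6, 9↦6, 10↦2]  zeros at y ∈ ∅
  x = 6: [0↦7, 1↦8, 2↦5, 3↦9, 4↦9, 5↦5, 6↦8, 7↦7, 8↦2, 9↦4, 10↦2]  zeros at y ∈ ∅
  x = 7: [0↦2, 1↦5, 2↦4, 3↦10, 4↦1, 5↦10, 6↦4, 7↦5, 8↦2, 9↦6, 10↦6]  zeros at y ∈ ∅
  x = 8: [0↦1, 1↦6, 2↦7, 3↦4, 4↦8, 5↦8, 6↦4, 7↦7, 8↦6, 9↦1, 10↦3]  zeros at y ∈ ∅
  x = 9: [0↦4, 1↦0, 2↦3, 3↦2, 4↦8, 5↦10, 6↦8, 7↦2, 8↦3, 9↦0, 10↦4]  zeros at y ∈ {1, 9}
  x = 10: [0↦0, 1↦9, 2↦3, 3↦4, 4↦1, 5↦5, 6↦5, 7↦1, 8↦4, 9↦3, 10↦9]  zeros at y ∈ {0}
Collecting zeros: affine points = {(0, 0), (0, 1), (1, 6), (1, 7), (2, 7), (3, 6), (3, 9), (9, 1), (9, 9), (10, 0)}.
Total count |C(F_11)_aff| = 10.


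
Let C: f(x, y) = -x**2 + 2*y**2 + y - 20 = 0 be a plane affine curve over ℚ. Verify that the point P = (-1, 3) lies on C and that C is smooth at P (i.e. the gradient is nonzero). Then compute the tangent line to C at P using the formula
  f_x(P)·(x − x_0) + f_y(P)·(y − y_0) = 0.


Tangent line at P: 2*x + 13*y - 37 = 0.

Step 1: f(-1, 3) = 0, so P lies on C.
Step 2: partial derivatives
  f_x(x, y) = -2*x, f_y(x, y) = 4*y + 1.
  f_x(P) = 2, f_y(P) = 13 (gradient nonzero, so P is smooth).
Step 3: tangent line at P: 2·(x − -1) + 13·(y − 3) = 0.
Expanding: 2*x + 13*y - 37 = 0.


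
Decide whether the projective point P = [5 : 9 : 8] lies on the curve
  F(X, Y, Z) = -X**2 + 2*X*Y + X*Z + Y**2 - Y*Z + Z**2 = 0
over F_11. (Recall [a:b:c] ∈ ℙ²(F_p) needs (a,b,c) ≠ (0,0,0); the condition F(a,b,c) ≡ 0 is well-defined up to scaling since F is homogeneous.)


F(5,9,8) ≡ 2 (mod 11); P is NOT on the curve.

Evaluate F(5, 9, 8) term-by-term (mod 11).
  -X**2 ↦ -1·25·1·1 = -25
  2*X*Y ↦ 2·5·9·1 = 90
  X*Z ↦ 1·5·1·8 = 40
  Y**2 ↦ 1·1·81·1 = 81
  -Y*Z ↦ -1·1·9·8 = -72
  Z**2 ↦ 1·1·1·64 = 64
Sum: F(5, 9, 8) = (-25) + (90) + (40) + (81) + (-72) + (64) = 178.
Reducing mod 11: 178 ≡ 2 (mod 11).
Since F(a, b, c) ≡ 2 ≠ 0 (mod 11), P does NOT lie on the curve.


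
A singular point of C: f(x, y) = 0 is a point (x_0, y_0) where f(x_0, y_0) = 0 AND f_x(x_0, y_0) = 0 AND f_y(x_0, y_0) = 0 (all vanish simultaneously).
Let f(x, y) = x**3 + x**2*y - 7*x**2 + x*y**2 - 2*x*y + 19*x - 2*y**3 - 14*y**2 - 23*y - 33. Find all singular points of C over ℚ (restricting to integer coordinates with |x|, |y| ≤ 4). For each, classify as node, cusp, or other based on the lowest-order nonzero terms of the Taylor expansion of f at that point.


Singular points: {(3, -2)}; classification: cusp.

Compute partial derivatives:
  f_x = 3*x**2 + 2*x*y - 14*x + y**2 - 2*y + 19.
  f_y = x**2 + 2*x*y - 2*x - 6*y**2 - 28*y - 23.
Scan x_0 ∈ {−4, ..., 4}. For each x_0, f_y(x_0, y) is a polynomial in y; find its integer roots y ∈ {−4, ..., 4}, then test f_x and f at those candidates.
  x = -4: f_y(-4, y) = -6*y**2 - 36*y + 1; no integer root y with |y| ≤ 4.
  x = -3: f_y(-3, y) = -6*y**2 - 34*y - 8; no integer root y with |y| ≤ 4.
  x = -2: f_y(-2, y) = -6*y**2 - 32*y - 15; no integer root y with |y| ≤ 4.
  x = -1: f_y(-1, y) = -6*y**2 - 30*y - 20; no integer root y with |y| ≤ 4.
  x = 0: f_y(0, y) = -6*y**2 - 28*y - 23; no integer root y with |y| ≤ 4.
  x = 1: f_y(1, y) = -6*y**2 - 26*y - 24; vanishes at y ∈ {-3}. (1, -3): f_x = 17 ≠ 0.
  x = 2: f_y(2, y) = -6*y**2 - 24*y - 23; no integer root y with |y| ≤ 4.
  x = 3: f_y(3, y) = -6*y**2 - 22*y - 20; vanishes at y ∈ {-2}. (3, -2): f_x = 0, f = 0 — SINGULAR.
  x = 4: f_y(4, y) = -6*y**2 - 20*y - 15; no integer root y with |y| ≤ 4.
Only singular point on the grid: (3, -2).
Classify: substitute x = 3 + u, y = -2 + v and expand: f = u**3 + u**2*v + u*v**2 - 2*v**3 + v**2.
No constant or linear terms (consistent with a singular point). Quadratic part: v**2. Cubic part: u**3 + u**2*v + u*v**2 - 2*v**3.
The quadratic part v**2 is a perfect square, so there is a single (double) tangent line v = 0, i.e. y = -2. Restricting the cubic part to that line (v = 0) leaves u**3 ≠ 0, so f is not divisible by v and the branch is v² ≈ -u**3 to lowest order — this is a cusp.
Classification: cusp.


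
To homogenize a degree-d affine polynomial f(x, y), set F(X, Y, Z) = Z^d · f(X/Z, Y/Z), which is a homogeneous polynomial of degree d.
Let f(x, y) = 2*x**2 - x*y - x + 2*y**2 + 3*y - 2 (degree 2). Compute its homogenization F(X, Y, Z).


F(X, Y, Z) = 2*X**2 - X*Y - X*Z + 2*Y**2 + 3*Y*Z - 2*Z**2

deg(f) = 2.
Substitute x = X/Z, y = Y/Z into f, then multiply by Z^2.
  monomial 2·x^2·y^0 ↦ 2·X^2·Y^0·Z^0.
  monomial -1·x^1·y^1 ↦ -1·X^1·Y^1·Z^0.
  monomial -1·x^1·y^0 ↦ -1·X^1·Y^0·Z^1.
  monomial 2·x^0·y^2 ↦ 2·X^0·Y^2·Z^0.
  monomial 3·x^0·y^1 ↦ 3·X^0·Y^1·Z^1.
  monomial -2·x^0·y^0 ↦ -2·X^0·Y^0·Z^2.
Collecting: F(X, Y, Z) = 2*X**2 - X*Y - X*Z + 2*Y**2 + 3*Y*Z - 2*Z**2.


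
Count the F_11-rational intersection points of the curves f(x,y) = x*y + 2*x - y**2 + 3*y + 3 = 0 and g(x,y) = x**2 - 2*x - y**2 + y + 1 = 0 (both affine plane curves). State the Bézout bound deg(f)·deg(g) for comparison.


Common zeros: {(2, 4), (4, 7)}; count = 2; Bézout bound = 4.

deg(f) = 2, deg(g) = 2, so Bézout bound = 4.
Scan x ∈ F_11. For each x, list the y ∈ F_11 with f(x, y) ≡ 0 and those with g(x, y) ≡ 0 (mod 11); the common zeros in that column are the intersection.
  x = 0: f ≡ 0 at y ∈ ∅; g ≡ 0 at y ∈ {4, 8}; common: ∅.
  x = 1: f ≡ 0 at y ∈ {5, 10}; g ≡ 0 at y ∈ {0, 1}; common: ∅.
  x = 2: f ≡ 0 at y ∈ {1, 4}; g ≡ 0 at y ∈ {4, 8}; common: {4}.
  x = 3: f ≡ 0 at y ∈ ∅; g ≡ 0 at y ∈ ∅; common: ∅.
  x = 4: f ≡ 0 at y ∈ {0, 7}; g ≡ 0 at y ∈ {5, 7}; common: {7}.
  x = 5: f ≡ 0 at y ∈ ∅; g ≡ 0 at y ∈ ∅; common: ∅.
  x = 6: f ≡ 0 at y ∈ {3, 6}; g ≡ 0 at y ∈ ∅; common: ∅.
  x = 7: f ≡ 0 at y ∈ {2, 8}; g ≡ 0 at y ∈ ∅; common: ∅.
  x = 8: f ≡ 0 at y ∈ ∅; g ≡ 0 at y ∈ ∅; common: ∅.
  x = 9: f ≡ 0 at y ∈ ∅; g ≡ 0 at y ∈ {5, 7}; common: ∅.
  x = 10: f ≡ 0 at y ∈ ∅; g ≡ 0 at y ∈ ∅; common: ∅.
Collecting: common zeros = {(2, 4), (4, 7)}, so the count is 2.
Comparison with the Bézout bound: 2 ≤ 4 = deg(f)·deg(g), as expected for curves with no common component (the affine F_11-count falls short of the bound because intersections may lie at infinity, over extension fields, or carry multiplicity).


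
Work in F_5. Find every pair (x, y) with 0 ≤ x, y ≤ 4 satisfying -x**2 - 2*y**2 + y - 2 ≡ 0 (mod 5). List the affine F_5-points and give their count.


Affine F_5-points: {(0, 4)}; count = 1.

For each of the 25 pairs (x, y) ∈ F_5², evaluate f(x, y) mod 5. Record the zeros.
  x = 0: [0↦3, 1↦2, 2↦2, 3↦3, 4↦0]  zeros at y ∈ {4}
  x = 1: [0↦2, 1↦1, 2↦1, 3↦2, 4↦4]  zeros at y ∈ ∅
  x = 2: [0↦4, 1↦3, 2↦3, 3↦4, 4↦1]  zeros at y ∈ ∅
  x = 3: [0↦4, 1↦3, 2↦3, 3↦4, 4↦1]  zeros at y ∈ ∅
  x = 4: [0↦2, 1↦1, 2↦1, 3↦2, 4↦4]  zeros at y ∈ ∅
Collecting zeros: affine points = {(0, 4)}.
Total count |C(F_5)_aff| = 1.


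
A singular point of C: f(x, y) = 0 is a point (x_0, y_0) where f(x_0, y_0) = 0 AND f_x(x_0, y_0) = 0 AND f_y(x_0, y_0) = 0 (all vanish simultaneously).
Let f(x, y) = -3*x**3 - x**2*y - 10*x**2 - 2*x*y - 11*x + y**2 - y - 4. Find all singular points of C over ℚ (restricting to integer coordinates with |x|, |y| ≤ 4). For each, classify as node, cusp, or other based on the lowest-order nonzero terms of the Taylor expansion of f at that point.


Singular points: {(-1, 0)}; classification: node.

Compute partial derivatives:
  f_x = -9*x**2 - 2*x*y - 20*x - 2*y - 11.
  f_y = -x**2 - 2*x + 2*y - 1.
Scan x_0 ∈ {−4, ..., 4}. For each x_0, f_y(x_0, y) is a polynomial in y; find its integer roots y ∈ {−4, ..., 4}, then test f_x and f at those candidates.
  x = -4: f_y(-4, y) = 2*y - 9; no integer root y with |y| ≤ 4.
  x = -3: f_y(-3, y) = 2*y - 4; vanishes at y ∈ {2}. (-3, 2): f_x = -24 ≠ 0.
  x = -2: f_y(-2, y) = 2*y - 1; no integer root y with |y| ≤ 4.
  x = -1: f_y(-1, y) = 2*y; vanishes at y ∈ {0}. (-1, 0): f_x = 0, f = 0 — SINGULAR.
  x = 0: f_y(0, y) = 2*y - 1; no integer root y with |y| ≤ 4.
  x = 1: f_y(1, y) = 2*y - 4; vanishes at y ∈ {2}. (1, 2): f_x = -48 ≠ 0.
  x = 2: f_y(2, y) = 2*y - 9; no integer root y with |y| ≤ 4.
  x = 3: f_y(3, y) = 2*y - 16; no integer root y with |y| ≤ 4.
  x = 4: f_y(4, y) = 2*y - 25; no integer root y with |y| ≤ 4.
Only singular point on the grid: (-1, 0).
Classify: substitute x = -1 + u, y = 0 + v and expand: f = -3*u**3 - u**2*v - u**2 + v**2.
No constant or linear terms (consistent with a singular point). Quadratic part: -u**2 + v**2. Cubic part: -3*u**3 - u**2*v.
The quadratic part v**2 - u**2 = (v − u)(v + u) splits into two distinct linear factors, so there are two distinct tangent lines y − 0 = ±(x − -1) — this is a node (ordinary double point).
Classification: node.


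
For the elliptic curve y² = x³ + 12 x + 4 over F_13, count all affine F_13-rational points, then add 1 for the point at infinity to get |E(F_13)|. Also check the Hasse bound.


Affine points = {(0, 2), (0, 11), (1, 2), (1, 11), (2, 6), (2, 7), (4, 5), (4, 8), (8, 1), (8, 12), (9, 3), (9, 10), (12, 2), (12, 11)}; affine count = 14; |E(F_13)| = 15.

Discriminant check: Δ ∝ 4a³ + 27b² = 4·12³ + 27·4² = 4·1728 + 27·16 ≡ 12 (mod 13). Nonzero ⇒ E is nonsingular.
For each x ∈ F_13, compute rhs = x³ + 12·x + 4 mod 13, then count y ∈ F_13 with y² ≡ rhs.
  x = 0: rhs = 4, matching y values: 2, 11 (2 points).
  x = 1: rhs = 4, matching y values: 2, 11 (2 points).
  x = 2: rhs = 10, matching y values: 6, 7 (2 points).
  x = 3: rhs = 2, matching y values: none (0 points).
  x = 4: rhs = 12, matching y values: 5, 8 (2 points).
  x = 5: rhs = 7, matching y values: none (0 points).
  x = 6: rhs = 6, matching y values: none (0 points).
  x = 7: rhs = 2, matching y values: none (0 points).
  x = 8: rhs = 1, matching y values: 1, 12 (2 points).
  x = 9: rhs = 9, matching y values: 3, 10 (2 points).
  x = 10: rhs = 6, matching y values: none (0 points).
  x = 11: rhs = 11, matching y values: none (0 points).
  x = 12: rhs = 4, matching y values: 2, 11 (2 points).
Total affine count: 14.
Full point count |E(F_13)| = 14 + 1 = 15.
Hasse bound: |15 − (13+1)| = |1| = 1 ≤ 2√13 ≈ 7.2111 ✓.


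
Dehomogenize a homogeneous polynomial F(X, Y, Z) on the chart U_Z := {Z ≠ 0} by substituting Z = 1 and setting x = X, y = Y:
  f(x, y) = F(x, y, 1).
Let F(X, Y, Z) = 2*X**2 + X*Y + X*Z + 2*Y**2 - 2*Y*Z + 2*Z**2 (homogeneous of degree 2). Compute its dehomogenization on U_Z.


f(x, y) = 2*x**2 + x*y + x + 2*y**2 - 2*y + 2

On U_Z we set Z = 1. Each monomial c·X^i·Y^j·Z^k in F becomes c·x^i·y^j·1^k = c·x^i·y^j.
Substituting Z = 1: F(X, Y, 1) = 2*x**2 + x*y + x + 2*y**2 - 2*y + 2.
Note: deg(f) ≤ deg(F) = 2; strict inequality happens when F is divisible by Z (lost terms).


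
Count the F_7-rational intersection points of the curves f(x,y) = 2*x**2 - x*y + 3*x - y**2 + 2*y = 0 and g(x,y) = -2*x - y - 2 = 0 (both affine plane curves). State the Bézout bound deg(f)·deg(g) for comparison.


Common zeros: ∅; count = 0; Bézout bound = 2.

deg(f) = 2, deg(g) = 1, so Bézout bound = 2.
Scan x ∈ F_7. For each x, list the y ∈ F_7 with f(x, y) ≡ 0 and those with g(x, y) ≡ 0 (mod 7); the common zeros in that column are the intersection.
  x = 0: f ≡ 0 at y ∈ {0, 2}; g ≡ 0 at y ∈ {5}; common: ∅.
  x = 1: f ≡ 0 at y ∈ {4}; g ≡ 0 at y ∈ {3}; common: ∅.
  x = 2: f ≡ 0 at y ∈ {0}; g ≡ 0 at y ∈ {1}; common: ∅.
  x = 3: f ≡ 0 at y ∈ {2, 4}; g ≡ 0 at y ∈ {6}; common: ∅.
  x = 4: f ≡ 0 at y ∈ ∅; g ≡ 0 at y ∈ {4}; common: ∅.
  x = 5: f ≡ 0 at y ∈ ∅; g ≡ 0 at y ∈ {2}; common: ∅.
  x = 6: f ≡ 0 at y ∈ ∅; g ≡ 0 at y ∈ {0}; common: ∅.
Collecting: common zeros = ∅, so the count is 0.
Comparison with the Bézout bound: 0 ≤ 2 = deg(f)·deg(g), as expected for curves with no common component (the affine F_7-count falls short of the bound because intersections may lie at infinity, over extension fields, or carry multiplicity).


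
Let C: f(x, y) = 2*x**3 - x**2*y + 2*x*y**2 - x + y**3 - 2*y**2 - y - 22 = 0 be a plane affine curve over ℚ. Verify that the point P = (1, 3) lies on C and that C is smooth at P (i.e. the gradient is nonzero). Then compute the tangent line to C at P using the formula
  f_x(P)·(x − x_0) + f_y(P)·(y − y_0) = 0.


Tangent line at P: 17*x + 25*y - 92 = 0.

Step 1: f(1, 3) = 0, so P lies on C.
Step 2: partial derivatives
  f_x(x, y) = 6*x**2 - 2*x*y + 2*y**2 - 1, f_y(x, y) = -x**2 + 4*x*y + 3*y**2 - 4*y - 1.
  f_x(P) = 17, f_y(P) = 25 (gradient nonzero, so P is smooth).
Step 3: tangent line at P: 17·(x − 1) + 25·(y − 3) = 0.
Expanding: 17*x + 25*y - 92 = 0.


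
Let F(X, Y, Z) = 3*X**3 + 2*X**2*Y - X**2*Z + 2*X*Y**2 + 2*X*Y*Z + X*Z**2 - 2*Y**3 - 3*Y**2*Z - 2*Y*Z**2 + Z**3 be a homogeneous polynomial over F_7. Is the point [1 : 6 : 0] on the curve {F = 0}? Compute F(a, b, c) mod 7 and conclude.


F(1,6,0) ≡ 5 (mod 7); P is NOT on the curve.

Evaluate F(1, 6, 0) term-by-term (mod 7).
  3*X**3 ↦ 3·1·1·1 = 3
  2*X**2*Y ↦ 2·1·6·1 = 12
  -X**2*Z ↦ -1·1·1·0 = 0
  2*X*Y**2 ↦ 2·1·36·1 = 72
  2*X*Y*Z ↦ 2·1·6·0 = 0
  X*Z**2 ↦ 1·1·1·0 = 0
  -2*Y**3 ↦ -2·1·216·1 = -432
  -3*Y**2*Z ↦ -3·1·36·0 = 0
  -2*Y*Z**2 ↦ -2·1·6·0 = 0
  Z**3 ↦ 1·1·1·0 = 0
Sum: F(1, 6, 0) = (3) + (12) + (0) + (72) + (0) + (0) + (-432) + (0) + (0) + (0) = -345.
Reducing mod 7: -345 ≡ 5 (mod 7).
Since F(a, b, c) ≡ 5 ≠ 0 (mod 7), P does NOT lie on the curve.


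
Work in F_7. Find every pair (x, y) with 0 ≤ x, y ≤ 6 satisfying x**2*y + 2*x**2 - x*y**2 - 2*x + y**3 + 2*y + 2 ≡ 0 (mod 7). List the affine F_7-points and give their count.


Affine F_7-points: {(0, 2), (0, 3), (3, 0), (3, 5), (4, 4), (5, 0), (5, 2), (5, 3), (6, 4)}; count = 9.

For each of the 49 pairs (x, y) ∈ F_7², evaluate f(x, y) mod 7. Record the zeros.
  x = 0: [0↦2, 1↦5, 2↦0, 3↦0, 4↦4, 5↦4, 6↦6]  zeros at y ∈ {2, 3}
  x = 1: [0↦2, 1↦5, 2↦5, 3↦1, 4↦6, 5↦5, 6↦4]  zeros at y ∈ ∅
  x = 2: [0↦6, 1↦4, 2↦4, 3↦5, 4↦6, 5↦6, 6↦4]  zeros at y ∈ ∅
  x = 3: [0↦0, 1↦2, 2↦4, 3↦5, 4↦4, 5↦0, 6↦6]  zeros at y ∈ {0, 5}
  x = 4: [0↦5, 1↦6, 2↦5, 3↦1, 4↦0, 5↦1, 6↦3]  zeros at y ∈ {4}
  x = 5: [0↦0, 1↦2, 2↦0, 3↦0, 4↦1, 5↦2, 6↦2]  zeros at y ∈ {0, 2, 3}
  x = 6: [0↦6, 1↦4, 2↦3, 3↦2, 4↦0, 5↦3, 6↦3]  zeros at y ∈ {4}
Collecting zeros: affine points = {(0, 2), (0, 3), (3, 0), (3, 5), (4, 4), (5, 0), (5, 2), (5, 3), (6, 4)}.
Total count |C(F_7)_aff| = 9.


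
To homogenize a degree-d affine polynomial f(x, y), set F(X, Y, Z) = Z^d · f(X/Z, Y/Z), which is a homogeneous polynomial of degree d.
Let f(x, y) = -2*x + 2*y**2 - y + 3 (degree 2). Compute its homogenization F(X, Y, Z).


F(X, Y, Z) = -2*X*Z + 2*Y**2 - Y*Z + 3*Z**2

deg(f) = 2.
Substitute x = X/Z, y = Y/Z into f, then multiply by Z^2.
  monomial -2·x^1·y^0 ↦ -2·X^1·Y^0·Z^1.
  monomial 2·x^0·y^2 ↦ 2·X^0·Y^2·Z^0.
  monomial -1·x^0·y^1 ↦ -1·X^0·Y^1·Z^1.
  monomial 3·x^0·y^0 ↦ 3·X^0·Y^0·Z^2.
Collecting: F(X, Y, Z) = -2*X*Z + 2*Y**2 - Y*Z + 3*Z**2.


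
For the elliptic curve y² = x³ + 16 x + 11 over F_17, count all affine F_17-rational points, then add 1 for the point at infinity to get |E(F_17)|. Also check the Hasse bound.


Affine points = {(2, 0), (3, 1), (3, 16), (6, 0), (9, 0), (10, 7), (10, 10), (13, 6), (13, 11), (14, 2), (14, 15)}; affine count = 11; |E(F_17)| = 12.

Discriminant check: Δ ∝ 4a³ + 27b² = 4·16³ + 27·11² = 4·4096 + 27·121 ≡ 16 (mod 17). Nonzero ⇒ E is nonsingular.
For each x ∈ F_17, compute rhs = x³ + 16·x + 11 mod 17, then count y ∈ F_17 with y² ≡ rhs.
  x = 0: rhs = 11, matching y values: none (0 points).
  x = 1: rhs = 11, matching y values: none (0 points).
  x = 2: rhs = 0, matching y values: 0 (1 points).
  x = 3: rhs = 1, matching y values: 1, 16 (2 points).
  x = 4: rhs = 3, matching y values: none (0 points).
  x = 5: rhs = 12, matching y values: none (0 points).
  x = 6: rhs = 0, matching y values: 0 (1 points).
  x = 7: rhs = 7, matching y values: none (0 points).
  x = 8: rhs = 5, matching y values: none (0 points).
  x = 9: rhs = 0, matching y values: 0 (1 points).
  x = 10: rhs = 15, matching y values: 7, 10 (2 points).
  x = 11: rhs = 5, matching y values: none (0 points).
  x = 12: rhs = 10, matching y values: none (0 points).
  x = 13: rhs = 2, matching y values: 6, 11 (2 points).
  x = 14: rhs = 4, matching y values: 2, 15 (2 points).
  x = 15: rhs = 5, matching y values: none (0 points).
  x = 16: rhs = 11, matching y values: none (0 points).
Total affine count: 11.
Full point count |E(F_17)| = 11 + 1 = 12.
Hasse bound: |12 − (17+1)| = |-6| = 6 ≤ 2√17 ≈ 8.2462 ✓.


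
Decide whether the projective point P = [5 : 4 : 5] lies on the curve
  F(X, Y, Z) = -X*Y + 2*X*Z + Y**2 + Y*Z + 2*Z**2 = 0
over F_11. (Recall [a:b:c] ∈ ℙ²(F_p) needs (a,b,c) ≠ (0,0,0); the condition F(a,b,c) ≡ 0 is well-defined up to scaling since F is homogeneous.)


F(5,4,5) ≡ 6 (mod 11); P is NOT on the curve.

Evaluate F(5, 4, 5) term-by-term (mod 11).
  -X*Y ↦ -1·5·4·1 = -20
  2*X*Z ↦ 2·5·1·5 = 50
  Y**2 ↦ 1·1·16·1 = 16
  Y*Z ↦ 1·1·4·5 = 20
  2*Z**2 ↦ 2·1·1·25 = 50
Sum: F(5, 4, 5) = (-20) + (50) + (16) + (20) + (50) = 116.
Reducing mod 11: 116 ≡ 6 (mod 11).
Since F(a, b, c) ≡ 6 ≠ 0 (mod 11), P does NOT lie on the curve.


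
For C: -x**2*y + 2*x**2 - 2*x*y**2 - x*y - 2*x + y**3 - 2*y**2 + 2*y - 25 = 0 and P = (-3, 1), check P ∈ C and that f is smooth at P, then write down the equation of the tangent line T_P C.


Tangent line at P: -11*x + 7*y - 40 = 0.

Step 1: f(-3, 1) = 0, so P lies on C.
Step 2: partial derivatives
  f_x(x, y) = -2*x*y + 4*x - 2*y**2 - y - 2, f_y(x, y) = -x**2 - 4*x*y - x + 3*y**2 - 4*y + 2.
  f_x(P) = -11, f_y(P) = 7 (gradient nonzero, so P is smooth).
Step 3: tangent line at P: -11·(x − -3) + 7·(y − 1) = 0.
Expanding: -11*x + 7*y - 40 = 0.


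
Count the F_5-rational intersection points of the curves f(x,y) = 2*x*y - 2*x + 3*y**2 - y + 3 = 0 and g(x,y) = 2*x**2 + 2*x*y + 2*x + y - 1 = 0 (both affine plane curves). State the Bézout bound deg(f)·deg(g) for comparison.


Common zeros: {(0, 1), (3, 1)}; count = 2; Bézout bound = 4.

deg(f) = 2, deg(g) = 2, so Bézout bound = 4.
Scan x ∈ F_5. For each x, list the y ∈ F_5 with f(x, y) ≡ 0 and those with g(x, y) ≡ 0 (mod 5); the common zeros in that column are the intersection.
  x = 0: f ≡ 0 at y ∈ {1}; g ≡ 0 at y ∈ {1}; common: {1}.
  x = 1: f ≡ 0 at y ∈ {1, 2}; g ≡ 0 at y ∈ {4}; common: ∅.
  x = 2: f ≡ 0 at y ∈ {1, 3}; g ≡ 0 at y ∈ ∅; common: ∅.
  x = 3: f ≡ 0 at y ∈ {1, 4}; g ≡ 0 at y ∈ {1}; common: {1}.
  x = 4: f ≡ 0 at y ∈ {0, 1}; g ≡ 0 at y ∈ {4}; common: ∅.
Collecting: common zeros = {(0, 1), (3, 1)}, so the count is 2.
Comparison with the Bézout bound: 2 ≤ 4 = deg(f)·deg(g), as expected for curves with no common component (the affine F_5-count falls short of the bound because intersections may lie at infinity, over extension fields, or carry multiplicity).


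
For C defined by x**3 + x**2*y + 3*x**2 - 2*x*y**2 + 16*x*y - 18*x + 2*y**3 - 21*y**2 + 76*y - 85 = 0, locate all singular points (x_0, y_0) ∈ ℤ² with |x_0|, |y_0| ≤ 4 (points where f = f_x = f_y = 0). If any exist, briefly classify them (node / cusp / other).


Singular points: {(-2, 3)}; classification: cusp.

Compute partial derivatives:
  f_x = 3*x**2 + 2*x*y + 6*x - 2*y**2 + 16*y - 18.
  f_y = x**2 - 4*x*y + 16*x + 6*y**2 - 42*y + 76.
Scan x_0 ∈ {−4, ..., 4}. For each x_0, f_y(x_0, y) is a polynomial in y; find its integer roots y ∈ {−4, ..., 4}, then test f_x and f at those candidates.
  x = -4: f_y(-4, y) = 6*y**2 - 26*y + 28; vanishes at y ∈ {2}. (-4, 2): f_x = 14 ≠ 0.
  x = -3: f_y(-3, y) = 6*y**2 - 30*y + 37; no integer root y with |y| ≤ 4.
  x = -2: f_y(-2, y) = 6*y**2 - 34*y + 48; vanishes at y ∈ {3}. (-2, 3): f_x = 0, f = 0 — SINGULAR.
  x = -1: f_y(-1, y) = 6*y**2 - 38*y + 61; no integer root y with |y| ≤ 4.
  x = 0: f_y(0, y) = 6*y**2 - 42*y + 76; no integer root y with |y| ≤ 4.
  x = 1: f_y(1, y) = 6*y**2 - 46*y + 93; no integer root y with |y| ≤ 4.
  x = 2: f_y(2, y) = 6*y**2 - 50*y + 112; no integer root y with |y| ≤ 4.
  x = 3: f_y(3, y) = 6*y**2 - 54*y + 133; no integer root y with |y| ≤ 4.
  x = 4: f_y(4, y) = 6*y**2 - 58*y + 156; no integer root y with |y| ≤ 4.
Only singular point on the grid: (-2, 3).
Classify: substitute x = -2 + u, y = 3 + v and expand: f = u**3 + u**2*v - 2*u*v**2 + 2*v**3 + v**2.
No constant or linear terms (consistent with a singular point). Quadratic part: v**2. Cubic part: u**3 + u**2*v - 2*u*v**2 + 2*v**3.
The quadratic part v**2 is a perfect square, so there is a single (double) tangent line v = 0, i.e. y = 3. Restricting the cubic part to that line (v = 0) leaves u**3 ≠ 0, so f is not divisible by v and the branch is v² ≈ -u**3 to lowest order — this is a cusp.
Classification: cusp.


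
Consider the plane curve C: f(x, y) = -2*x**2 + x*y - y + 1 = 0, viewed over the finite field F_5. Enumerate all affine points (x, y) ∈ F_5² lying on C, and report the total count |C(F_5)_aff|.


Affine F_5-points: {(0, 1), (2, 2), (3, 1), (4, 2)}; count = 4.

For each of the 25 pairs (x, y) ∈ F_5², evaluate f(x, y) mod 5. Record the zeros.
  x = 0: [0↦1, 1↦0, 2↦4, 3↦3, 4↦2]  zeros at y ∈ {1}
  x = 1: [0↦4, 1↦4, 2↦4, 3↦4, 4↦4]  zeros at y ∈ ∅
  x = 2: [0↦3, 1↦4, 2↦0, 3↦1, 4↦2]  zeros at y ∈ {2}
  x = 3: [0↦3, 1↦0, 2↦2, 3↦4, 4↦1]  zeros at y ∈ {1}
  x = 4: [0↦4, 1↦2, 2↦0, 3↦3, 4↦1]  zeros at y ∈ {2}
Collecting zeros: affine points = {(0, 1), (2, 2), (3, 1), (4, 2)}.
Total count |C(F_5)_aff| = 4.


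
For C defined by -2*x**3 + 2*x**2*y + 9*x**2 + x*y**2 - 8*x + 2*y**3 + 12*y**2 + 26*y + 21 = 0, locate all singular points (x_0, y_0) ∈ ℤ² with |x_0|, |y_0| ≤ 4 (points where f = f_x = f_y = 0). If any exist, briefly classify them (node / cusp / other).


Singular points: {(1, -2)}; classification: node.

Compute partial derivatives:
  f_x = -6*x**2 + 4*x*y + 18*x + y**2 - 8.
  f_y = 2*x**2 + 2*x*y + 6*y**2 + 24*y + 26.
Scan x_0 ∈ {−4, ..., 4}. For each x_0, f_y(x_0, y) is a polynomial in y; find its integer roots y ∈ {−4, ..., 4}, then test f_x and f at those candidates.
  x = -4: f_y(-4, y) = 6*y**2 + 16*y + 58; no integer root y with |y| ≤ 4.
  x = -3: f_y(-3, y) = 6*y**2 + 18*y + 44; no integer root y with |y| ≤ 4.
  x = -2: f_y(-2, y) = 6*y**2 + 20*y + 34; no integer root y with |y| ≤ 4.
  x = -1: f_y(-1, y) = 6*y**2 + 22*y + 28; no integer root y with |y| ≤ 4.
  x = 0: f_y(0, y) = 6*y**2 + 24*y + 26; no integer root y with |y| ≤ 4.
  x = 1: f_y(1, y) = 6*y**2 + 26*y + 28; vanishes at y ∈ {-2}. (1, -2): f_x = 0, f = 0 — SINGULAR.
  x = 2: f_y(2, y) = 6*y**2 + 28*y + 34; no integer root y with |y| ≤ 4.
  x = 3: f_y(3, y) = 6*y**2 + 30*y + 44; no integer root y with |y| ≤ 4.
  x = 4: f_y(4, y) = 6*y**2 + 32*y + 58; no integer root y with |y| ≤ 4.
Only singular point on the grid: (1, -2).
Classify: substitute x = 1 + u, y = -2 + v and expand: f = -2*u**3 + 2*u**2*v - u**2 + u*v**2 + 2*v**3 + v**2.
No constant or linear terms (consistent with a singular point). Quadratic part: -u**2 + v**2. Cubic part: -2*u**3 + 2*u**2*v + u*v**2 + 2*v**3.
The quadratic part v**2 - u**2 = (v − u)(v + u) splits into two distinct linear factors, so there are two distinct tangent lines y − -2 = ±(x − 1) — this is a node (ordinary double point).
Classification: node.


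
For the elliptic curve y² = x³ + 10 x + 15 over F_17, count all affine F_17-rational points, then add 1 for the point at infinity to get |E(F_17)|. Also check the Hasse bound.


Affine points = {(0, 7), (0, 10), (1, 3), (1, 14), (2, 3), (2, 14), (3, 2), (3, 15), (4, 0), (6, 6), (6, 11), (9, 1), (9, 16), (13, 8), (13, 9), (14, 3), (14, 14), (15, 2), (15, 15), (16, 2), (16, 15)}; affine count = 21; |E(F_17)| = 22.

Discriminant check: Δ ∝ 4a³ + 27b² = 4·10³ + 27·15² = 4·1000 + 27·225 ≡ 11 (mod 17). Nonzero ⇒ E is nonsingular.
For each x ∈ F_17, compute rhs = x³ + 10·x + 15 mod 17, then count y ∈ F_17 with y² ≡ rhs.
  x = 0: rhs = 15, matching y values: 7, 10 (2 points).
  x = 1: rhs = 9, matching y values: 3, 14 (2 points).
  x = 2: rhs = 9, matching y values: 3, 14 (2 points).
  x = 3: rhs = 4, matching y values: 2, 15 (2 points).
  x = 4: rhs = 0, matching y values: 0 (1 points).
  x = 5: rhs = 3, matching y values: none (0 points).
  x = 6: rhs = 2, matching y values: 6, 11 (2 points).
  x = 7: rhs = 3, matching y values: none (0 points).
  x = 8: rhs = 12, matching y values: none (0 points).
  x = 9: rhs = 1, matching y values: 1, 16 (2 points).
  x = 10: rhs = 10, matching y values: none (0 points).
  x = 11: rhs = 11, matching y values: none (0 points).
  x = 12: rhs = 10, matching y values: none (0 points).
  x = 13: rhs = 13, matching y values: 8, 9 (2 points).
  x = 14: rhs = 9, matching y values: 3, 14 (2 points).
  x = 15: rhs = 4, matching y values: 2, 15 (2 points).
  x = 16: rhs = 4, matching y values: 2, 15 (2 points).
Total affine count: 21.
Full point count |E(F_17)| = 21 + 1 = 22.
Hasse bound: |22 − (17+1)| = |4| = 4 ≤ 2√17 ≈ 8.2462 ✓.


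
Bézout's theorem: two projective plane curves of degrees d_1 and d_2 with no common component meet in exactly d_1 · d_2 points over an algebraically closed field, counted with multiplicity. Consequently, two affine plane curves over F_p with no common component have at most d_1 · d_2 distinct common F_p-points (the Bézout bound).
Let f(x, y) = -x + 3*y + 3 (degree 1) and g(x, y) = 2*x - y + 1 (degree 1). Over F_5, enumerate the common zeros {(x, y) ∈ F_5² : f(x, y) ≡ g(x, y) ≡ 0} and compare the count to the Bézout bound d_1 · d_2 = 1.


Common zeros: ∅; count = 0; Bézout bound = 1.

deg(f) = 1, deg(g) = 1, so Bézout bound = 1.
Scan x ∈ F_5. For each x, list the y ∈ F_5 with f(x, y) ≡ 0 and those with g(x, y) ≡ 0 (mod 5); the common zeros in that column are the intersection.
  x = 0: f ≡ 0 at y ∈ {4}; g ≡ 0 at y ∈ {1}; common: ∅.
  x = 1: f ≡ 0 at y ∈ {1}; g ≡ 0 at y ∈ {3}; common: ∅.
  x = 2: f ≡ 0 at y ∈ {3}; g ≡ 0 at y ∈ {0}; common: ∅.
  x = 3: f ≡ 0 at y ∈ {0}; g ≡ 0 at y ∈ {2}; common: ∅.
  x = 4: f ≡ 0 at y ∈ {2}; g ≡ 0 at y ∈ {4}; common: ∅.
Collecting: common zeros = ∅, so the count is 0.
Comparison with the Bézout bound: 0 ≤ 1 = deg(f)·deg(g), as expected for curves with no common component (the affine F_5-count falls short of the bound because intersections may lie at infinity, over extension fields, or carry multiplicity).


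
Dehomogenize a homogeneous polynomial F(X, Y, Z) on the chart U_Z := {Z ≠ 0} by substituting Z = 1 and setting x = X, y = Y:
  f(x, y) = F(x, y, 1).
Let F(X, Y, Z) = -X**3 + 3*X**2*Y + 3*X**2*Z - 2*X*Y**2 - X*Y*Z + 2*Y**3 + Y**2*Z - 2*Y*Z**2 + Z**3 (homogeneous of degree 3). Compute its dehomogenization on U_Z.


f(x, y) = -x**3 + 3*x**2*y + 3*x**2 - 2*x*y**2 - x*y + 2*y**3 + y**2 - 2*y + 1

On U_Z we set Z = 1. Each monomial c·X^i·Y^j·Z^k in F becomes c·x^i·y^j·1^k = c·x^i·y^j.
Substituting Z = 1: F(X, Y, 1) = -x**3 + 3*x**2*y + 3*x**2 - 2*x*y**2 - x*y + 2*y**3 + y**2 - 2*y + 1.
Note: deg(f) ≤ deg(F) = 3; strict inequality happens when F is divisible by Z (lost terms).
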